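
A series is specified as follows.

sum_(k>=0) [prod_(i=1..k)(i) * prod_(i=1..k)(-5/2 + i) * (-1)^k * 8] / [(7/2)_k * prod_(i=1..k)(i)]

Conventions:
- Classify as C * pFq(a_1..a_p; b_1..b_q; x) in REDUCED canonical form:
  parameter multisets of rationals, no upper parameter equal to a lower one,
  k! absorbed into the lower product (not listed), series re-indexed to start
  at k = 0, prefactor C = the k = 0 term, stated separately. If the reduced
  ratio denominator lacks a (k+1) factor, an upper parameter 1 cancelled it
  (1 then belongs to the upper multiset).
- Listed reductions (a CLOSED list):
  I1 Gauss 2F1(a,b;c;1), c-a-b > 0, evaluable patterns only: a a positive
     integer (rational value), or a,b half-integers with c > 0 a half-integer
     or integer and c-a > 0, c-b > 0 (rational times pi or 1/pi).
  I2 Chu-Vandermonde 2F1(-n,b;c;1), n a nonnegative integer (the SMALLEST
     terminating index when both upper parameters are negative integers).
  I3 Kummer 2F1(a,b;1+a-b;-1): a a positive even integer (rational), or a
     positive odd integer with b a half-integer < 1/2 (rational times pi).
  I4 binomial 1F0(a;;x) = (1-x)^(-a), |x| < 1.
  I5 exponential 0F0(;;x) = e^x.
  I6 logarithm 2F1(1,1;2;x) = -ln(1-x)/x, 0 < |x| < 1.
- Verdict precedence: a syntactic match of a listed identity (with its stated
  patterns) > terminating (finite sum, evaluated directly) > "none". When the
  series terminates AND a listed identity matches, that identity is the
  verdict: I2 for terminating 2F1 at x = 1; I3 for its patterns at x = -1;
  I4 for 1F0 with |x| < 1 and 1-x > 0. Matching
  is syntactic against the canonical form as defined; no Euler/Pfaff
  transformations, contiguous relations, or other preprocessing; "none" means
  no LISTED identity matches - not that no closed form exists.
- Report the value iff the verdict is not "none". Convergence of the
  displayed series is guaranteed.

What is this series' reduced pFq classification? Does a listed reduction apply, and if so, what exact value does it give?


The tell: t_0 = 8 here, and the running product (C = 8, x = -1) telescopes to a rising factorial.
Step ratio: r(k) = (-1) * (k-3/2) (k+1) / [(k+7/2) (k+1)] - rational; roots negated = parameters, x = (-1), C = 8.

With C = 8: the canonical form is 2F1(-3/2, 1; 7/2; -1). Verdict (x = -1): the Kummer evaluation I3 applies (x = -1; c = 7/2 equals 1+a-b for upper {-3/2, 1}: listed pattern). Sum: (15/4) * pi.


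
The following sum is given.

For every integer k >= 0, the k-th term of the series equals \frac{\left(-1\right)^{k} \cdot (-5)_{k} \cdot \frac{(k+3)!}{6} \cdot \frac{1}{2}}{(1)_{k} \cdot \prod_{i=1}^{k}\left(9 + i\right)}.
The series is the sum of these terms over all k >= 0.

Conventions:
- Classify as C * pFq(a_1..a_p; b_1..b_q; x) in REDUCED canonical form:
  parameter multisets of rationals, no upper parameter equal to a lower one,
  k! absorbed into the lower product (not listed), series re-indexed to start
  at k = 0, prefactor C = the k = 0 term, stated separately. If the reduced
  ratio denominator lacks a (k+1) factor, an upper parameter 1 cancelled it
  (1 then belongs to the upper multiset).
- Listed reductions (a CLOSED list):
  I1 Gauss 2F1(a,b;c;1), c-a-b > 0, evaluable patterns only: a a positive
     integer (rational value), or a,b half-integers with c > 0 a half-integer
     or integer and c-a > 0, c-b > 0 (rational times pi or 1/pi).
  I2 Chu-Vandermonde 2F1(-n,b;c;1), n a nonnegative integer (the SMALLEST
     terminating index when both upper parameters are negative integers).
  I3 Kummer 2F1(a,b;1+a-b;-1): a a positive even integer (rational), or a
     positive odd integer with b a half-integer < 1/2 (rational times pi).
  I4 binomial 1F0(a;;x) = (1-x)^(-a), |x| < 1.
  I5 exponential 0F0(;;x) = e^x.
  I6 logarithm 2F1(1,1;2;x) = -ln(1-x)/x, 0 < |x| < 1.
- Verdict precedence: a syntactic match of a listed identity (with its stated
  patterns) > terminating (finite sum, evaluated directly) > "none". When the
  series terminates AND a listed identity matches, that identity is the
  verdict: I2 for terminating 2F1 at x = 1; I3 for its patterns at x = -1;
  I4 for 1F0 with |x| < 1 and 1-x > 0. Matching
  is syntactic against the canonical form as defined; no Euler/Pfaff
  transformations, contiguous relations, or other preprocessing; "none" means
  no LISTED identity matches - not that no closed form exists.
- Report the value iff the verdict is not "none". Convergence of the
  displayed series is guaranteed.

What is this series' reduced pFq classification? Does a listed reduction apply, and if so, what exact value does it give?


x = -1 here; the reduced form reads 2F1, upper {-5, 4}, lower {10}, C = \frac{1}{2}. Verdict: this is the Kummer evaluation I3 (x = -1; c = 10 equals 1+a-b for upper {-5, 4}: listed pattern). Sum: 3.

Key step: with t_0 = \frac{1}{2}, the lower running product (C = 1/2) is a rising factorial.
Consecutive-term ratio: r(k) = -1 * (k-5) (k+4) / [(k+10) (k+1)] - rational; roots negated = parameters, x = -1, C = \frac{1}{2}.


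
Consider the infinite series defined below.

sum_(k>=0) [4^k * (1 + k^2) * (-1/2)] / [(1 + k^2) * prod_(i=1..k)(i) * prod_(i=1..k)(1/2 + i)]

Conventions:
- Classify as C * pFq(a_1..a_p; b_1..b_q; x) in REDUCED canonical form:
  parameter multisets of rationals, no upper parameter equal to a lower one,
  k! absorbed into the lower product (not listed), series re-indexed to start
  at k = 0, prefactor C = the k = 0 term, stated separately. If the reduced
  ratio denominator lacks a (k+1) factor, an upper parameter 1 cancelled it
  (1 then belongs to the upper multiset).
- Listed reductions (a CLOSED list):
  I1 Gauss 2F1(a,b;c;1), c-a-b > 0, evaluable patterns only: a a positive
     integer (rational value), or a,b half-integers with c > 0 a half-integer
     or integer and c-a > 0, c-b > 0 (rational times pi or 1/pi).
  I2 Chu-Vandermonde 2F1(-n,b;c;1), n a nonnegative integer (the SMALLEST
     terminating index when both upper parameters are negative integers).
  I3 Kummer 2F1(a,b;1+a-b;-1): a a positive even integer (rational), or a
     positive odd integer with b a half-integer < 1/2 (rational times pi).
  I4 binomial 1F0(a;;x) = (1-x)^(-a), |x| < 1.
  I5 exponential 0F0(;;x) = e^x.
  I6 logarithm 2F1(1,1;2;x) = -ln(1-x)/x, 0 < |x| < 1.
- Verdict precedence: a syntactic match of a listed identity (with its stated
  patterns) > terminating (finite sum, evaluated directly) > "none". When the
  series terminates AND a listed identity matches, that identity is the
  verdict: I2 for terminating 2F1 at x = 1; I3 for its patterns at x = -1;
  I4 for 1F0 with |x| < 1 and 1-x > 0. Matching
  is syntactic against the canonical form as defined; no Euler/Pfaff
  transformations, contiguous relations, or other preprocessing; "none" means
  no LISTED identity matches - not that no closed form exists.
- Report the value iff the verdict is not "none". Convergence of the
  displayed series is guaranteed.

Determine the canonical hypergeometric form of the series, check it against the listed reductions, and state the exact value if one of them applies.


Canonical form: C = -1/2 times 0F1 with upper {-}, lower {3/2}, x = 4. Verdict: none - this 0F1 at x = 4 matches no listed pattern, and upper {-} holds no stopper.

Key step: with t_0 = -1/2, the lower running product (C = -1/2) is a rising factorial.
Consecutive-term ratio: r(k) = 4 * 1 / [(k+3/2) (k+1)] ; factor over Q: parameters, x = 4, and C = -1/2.


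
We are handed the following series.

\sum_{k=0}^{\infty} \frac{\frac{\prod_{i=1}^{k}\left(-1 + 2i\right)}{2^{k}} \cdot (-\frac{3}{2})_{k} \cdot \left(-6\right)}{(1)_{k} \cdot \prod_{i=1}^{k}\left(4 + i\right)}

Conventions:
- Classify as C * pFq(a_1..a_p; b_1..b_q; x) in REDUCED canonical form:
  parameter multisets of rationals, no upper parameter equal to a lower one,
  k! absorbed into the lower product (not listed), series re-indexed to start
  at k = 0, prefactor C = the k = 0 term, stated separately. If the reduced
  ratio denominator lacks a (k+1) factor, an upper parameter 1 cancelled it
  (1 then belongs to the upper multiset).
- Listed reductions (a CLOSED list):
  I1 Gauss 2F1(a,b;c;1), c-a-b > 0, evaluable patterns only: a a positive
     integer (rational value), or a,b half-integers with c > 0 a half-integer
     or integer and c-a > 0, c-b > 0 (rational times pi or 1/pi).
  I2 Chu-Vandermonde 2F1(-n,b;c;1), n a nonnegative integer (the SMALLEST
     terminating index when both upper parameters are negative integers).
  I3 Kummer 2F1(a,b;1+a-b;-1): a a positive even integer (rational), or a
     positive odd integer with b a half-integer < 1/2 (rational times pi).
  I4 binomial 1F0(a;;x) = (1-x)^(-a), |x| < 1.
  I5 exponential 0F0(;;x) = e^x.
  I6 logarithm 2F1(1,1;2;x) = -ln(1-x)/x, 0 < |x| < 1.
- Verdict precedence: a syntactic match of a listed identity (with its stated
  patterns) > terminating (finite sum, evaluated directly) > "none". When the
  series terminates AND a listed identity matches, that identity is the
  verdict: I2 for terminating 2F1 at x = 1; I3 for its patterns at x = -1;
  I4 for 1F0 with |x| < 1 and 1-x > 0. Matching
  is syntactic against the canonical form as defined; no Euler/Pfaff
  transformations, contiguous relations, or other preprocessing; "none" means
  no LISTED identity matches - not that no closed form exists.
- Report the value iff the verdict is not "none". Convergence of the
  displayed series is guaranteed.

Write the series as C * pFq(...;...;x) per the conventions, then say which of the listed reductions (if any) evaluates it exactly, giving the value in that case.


The tell: t_0 being -6, the lower running product (C = -6) is a rising factorial.
Adjacent-term ratio: r(k) = 1 * (k-\frac{3}{2}) (k+\frac{1}{2}) / [(k+5) (k+1)] ; factor over Q: parameters, x = 1, and C = -6.

Canonical form: C = -6 times 2F1 with upper {-\frac{3}{2}, \frac{1}{2}}, lower {5}, x = 1. Verdict: the half-integer Gauss pattern (I1) fires (x = 1; upper {-\frac{3}{2}, \frac{1}{2}} half-integers, c = 5 in the evaluable pattern). Its exact value is \left(-\frac{131072}{8085}\right) / \pi.


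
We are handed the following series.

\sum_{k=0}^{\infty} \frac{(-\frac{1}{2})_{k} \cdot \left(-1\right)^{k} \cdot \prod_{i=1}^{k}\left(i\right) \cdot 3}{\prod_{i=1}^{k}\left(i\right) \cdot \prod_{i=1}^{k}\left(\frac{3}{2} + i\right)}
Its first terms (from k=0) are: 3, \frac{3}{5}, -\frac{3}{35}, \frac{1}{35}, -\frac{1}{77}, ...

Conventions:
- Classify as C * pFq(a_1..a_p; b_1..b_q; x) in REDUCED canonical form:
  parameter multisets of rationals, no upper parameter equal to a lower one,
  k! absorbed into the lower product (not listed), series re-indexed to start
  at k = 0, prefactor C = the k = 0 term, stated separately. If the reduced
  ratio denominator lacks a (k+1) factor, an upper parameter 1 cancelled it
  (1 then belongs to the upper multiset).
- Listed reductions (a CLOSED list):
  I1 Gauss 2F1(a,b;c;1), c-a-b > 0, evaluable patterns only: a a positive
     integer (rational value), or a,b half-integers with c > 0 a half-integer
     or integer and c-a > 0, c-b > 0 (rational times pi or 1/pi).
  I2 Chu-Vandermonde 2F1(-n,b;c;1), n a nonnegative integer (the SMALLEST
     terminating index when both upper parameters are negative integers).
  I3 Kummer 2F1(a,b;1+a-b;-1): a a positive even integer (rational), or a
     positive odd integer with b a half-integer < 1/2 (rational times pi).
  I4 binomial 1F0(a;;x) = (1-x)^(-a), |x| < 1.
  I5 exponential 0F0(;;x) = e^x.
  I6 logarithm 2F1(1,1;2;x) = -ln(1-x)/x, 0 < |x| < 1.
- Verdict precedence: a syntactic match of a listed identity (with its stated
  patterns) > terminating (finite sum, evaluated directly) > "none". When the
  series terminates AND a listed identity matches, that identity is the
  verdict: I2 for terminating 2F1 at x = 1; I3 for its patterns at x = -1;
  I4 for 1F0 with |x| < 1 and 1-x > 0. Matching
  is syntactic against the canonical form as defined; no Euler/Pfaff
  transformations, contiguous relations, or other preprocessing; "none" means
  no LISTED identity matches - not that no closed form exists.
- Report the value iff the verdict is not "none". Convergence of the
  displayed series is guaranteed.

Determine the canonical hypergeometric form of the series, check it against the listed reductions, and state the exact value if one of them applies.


This is 3 * 2F1(-\frac{1}{2}, 1; \frac{5}{2}; -1) in reduced canonical form. Verdict: the Kummer evaluation I3 matches (x = -1; c = \frac{5}{2} equals 1+a-b for upper {-\frac{1}{2}, 1}: listed pattern). Exact value: \frac{9}{8} \cdot \pi.

First insight: with t_0 = 3, the running product (C = 3) telescopes to a rising factorial.
Step ratio: r(k) = -1 * (k-\frac{1}{2}) (k+1) / [(k+\frac{5}{2}) (k+1)] - rational in k. x = -1; t_0 = 3; negate the roots.


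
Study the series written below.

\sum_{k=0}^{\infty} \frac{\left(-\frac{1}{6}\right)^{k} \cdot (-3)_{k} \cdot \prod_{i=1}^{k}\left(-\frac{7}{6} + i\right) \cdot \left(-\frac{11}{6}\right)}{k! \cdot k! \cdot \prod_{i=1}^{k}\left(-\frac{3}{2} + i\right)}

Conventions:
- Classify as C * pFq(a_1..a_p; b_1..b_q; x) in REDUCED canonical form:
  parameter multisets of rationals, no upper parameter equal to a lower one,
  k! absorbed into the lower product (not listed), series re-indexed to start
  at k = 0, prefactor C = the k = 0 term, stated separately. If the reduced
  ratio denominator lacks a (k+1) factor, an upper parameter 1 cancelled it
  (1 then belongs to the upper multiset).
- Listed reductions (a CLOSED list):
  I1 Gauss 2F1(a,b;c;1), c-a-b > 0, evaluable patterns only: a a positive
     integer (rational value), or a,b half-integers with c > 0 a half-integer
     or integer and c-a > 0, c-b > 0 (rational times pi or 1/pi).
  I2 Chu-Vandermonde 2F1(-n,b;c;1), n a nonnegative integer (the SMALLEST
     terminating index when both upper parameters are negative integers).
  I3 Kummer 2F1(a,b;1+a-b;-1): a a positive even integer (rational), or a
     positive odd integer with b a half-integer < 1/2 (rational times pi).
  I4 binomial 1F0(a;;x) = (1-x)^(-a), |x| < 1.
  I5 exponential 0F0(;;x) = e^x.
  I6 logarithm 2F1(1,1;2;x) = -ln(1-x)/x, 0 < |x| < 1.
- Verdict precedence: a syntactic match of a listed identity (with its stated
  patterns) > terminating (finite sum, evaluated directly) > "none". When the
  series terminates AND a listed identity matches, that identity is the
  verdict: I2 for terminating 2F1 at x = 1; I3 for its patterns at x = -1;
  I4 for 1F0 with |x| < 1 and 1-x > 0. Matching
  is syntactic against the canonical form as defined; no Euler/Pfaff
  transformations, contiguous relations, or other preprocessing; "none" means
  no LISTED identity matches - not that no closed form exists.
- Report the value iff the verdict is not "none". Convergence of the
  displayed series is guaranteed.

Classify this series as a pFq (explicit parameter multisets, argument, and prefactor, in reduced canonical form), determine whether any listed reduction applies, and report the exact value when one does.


The series (x = -\frac{1}{6}) is 2F2: upper {-3, -\frac{1}{6}}, lower {-\frac{1}{2}, 1}, prefactor -\frac{11}{6}. Verdict: terminating - upper parameter -3 makes this a finite sum (last index 3), evaluated exactly. Value: -\frac{1374527}{629856}.

Key observation: from the first term -\frac{11}{6}: the running product (prefactor -11/6) telescopes to a rising factorial.
Ratio: r(k) = -\frac{1}{6} * (k-3) (k-\frac{1}{6}) / [(k-\frac{1}{2}) (k+1) (k+1)] - poly over poly, x = -\frac{1}{6} from leading terms; C = -\frac{11}{6} at k = 0.


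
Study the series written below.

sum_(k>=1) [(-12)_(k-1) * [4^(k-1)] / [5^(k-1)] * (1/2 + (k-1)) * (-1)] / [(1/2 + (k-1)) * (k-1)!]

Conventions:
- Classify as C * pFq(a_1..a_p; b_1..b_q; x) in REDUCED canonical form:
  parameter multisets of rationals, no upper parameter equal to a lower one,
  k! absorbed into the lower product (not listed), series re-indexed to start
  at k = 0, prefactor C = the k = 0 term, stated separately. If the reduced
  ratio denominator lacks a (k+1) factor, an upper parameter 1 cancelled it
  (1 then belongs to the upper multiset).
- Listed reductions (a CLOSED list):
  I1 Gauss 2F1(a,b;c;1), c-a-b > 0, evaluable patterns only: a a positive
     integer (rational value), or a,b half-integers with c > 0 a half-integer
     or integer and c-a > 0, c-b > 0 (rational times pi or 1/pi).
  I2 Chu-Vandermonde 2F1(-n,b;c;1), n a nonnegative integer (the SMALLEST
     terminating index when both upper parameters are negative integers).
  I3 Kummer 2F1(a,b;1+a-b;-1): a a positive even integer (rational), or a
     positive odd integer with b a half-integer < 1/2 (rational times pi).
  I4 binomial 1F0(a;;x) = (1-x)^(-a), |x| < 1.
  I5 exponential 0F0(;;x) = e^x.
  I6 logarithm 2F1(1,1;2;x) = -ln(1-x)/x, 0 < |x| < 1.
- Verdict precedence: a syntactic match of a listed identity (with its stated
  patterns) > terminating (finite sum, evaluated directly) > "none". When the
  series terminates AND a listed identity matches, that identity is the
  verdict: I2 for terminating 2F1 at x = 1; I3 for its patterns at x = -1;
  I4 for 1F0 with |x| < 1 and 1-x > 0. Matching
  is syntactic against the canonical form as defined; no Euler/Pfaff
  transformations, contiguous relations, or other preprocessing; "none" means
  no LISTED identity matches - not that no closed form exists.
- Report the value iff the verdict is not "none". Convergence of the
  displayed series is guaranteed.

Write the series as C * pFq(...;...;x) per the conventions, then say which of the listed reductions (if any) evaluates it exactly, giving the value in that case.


This is -1 * 1F0(-12; -; 4/5) in reduced canonical form. Verdict: this is binomial (I4) (the 1F0 binomial series: exponent 12, x = 4/5). Its exact value is -1/244140625.

The tell: t_0 being -1, the two geometric factors (C = -1) combine into one argument.
Consecutive-term ratio: r(k) = (4/5) * (k-12) / [(k+1)] - poly over poly, x = (4/5) from leading terms; C = -1 at k = 0.


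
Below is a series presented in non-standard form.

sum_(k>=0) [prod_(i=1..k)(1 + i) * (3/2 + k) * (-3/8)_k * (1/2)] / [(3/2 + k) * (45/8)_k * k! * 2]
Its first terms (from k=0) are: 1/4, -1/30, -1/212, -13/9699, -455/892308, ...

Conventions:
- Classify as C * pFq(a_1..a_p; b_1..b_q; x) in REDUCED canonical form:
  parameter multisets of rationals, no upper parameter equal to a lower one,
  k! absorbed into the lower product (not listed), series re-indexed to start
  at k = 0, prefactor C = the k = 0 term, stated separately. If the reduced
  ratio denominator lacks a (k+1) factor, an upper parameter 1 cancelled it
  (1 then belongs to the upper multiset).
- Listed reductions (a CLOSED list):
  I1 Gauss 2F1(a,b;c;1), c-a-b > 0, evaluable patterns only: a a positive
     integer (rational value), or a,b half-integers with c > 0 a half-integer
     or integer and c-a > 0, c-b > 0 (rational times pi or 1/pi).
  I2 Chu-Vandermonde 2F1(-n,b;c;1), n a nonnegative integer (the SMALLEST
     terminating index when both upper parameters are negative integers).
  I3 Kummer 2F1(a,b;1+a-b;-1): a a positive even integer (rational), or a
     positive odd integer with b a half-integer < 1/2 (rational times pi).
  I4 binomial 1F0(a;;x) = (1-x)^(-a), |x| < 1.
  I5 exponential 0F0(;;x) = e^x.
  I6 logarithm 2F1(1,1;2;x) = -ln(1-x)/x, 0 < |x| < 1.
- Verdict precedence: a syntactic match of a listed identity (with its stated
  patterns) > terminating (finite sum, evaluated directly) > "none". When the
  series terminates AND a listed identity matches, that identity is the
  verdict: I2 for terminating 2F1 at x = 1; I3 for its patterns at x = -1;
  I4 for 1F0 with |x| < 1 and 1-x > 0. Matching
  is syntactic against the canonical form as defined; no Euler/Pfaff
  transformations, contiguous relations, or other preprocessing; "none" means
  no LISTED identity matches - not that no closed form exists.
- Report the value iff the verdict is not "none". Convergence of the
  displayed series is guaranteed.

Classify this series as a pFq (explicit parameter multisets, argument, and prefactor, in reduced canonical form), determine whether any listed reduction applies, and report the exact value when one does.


Reduced: x = 1, 2F1, upper = {-3/8, 2}, lower = {45/8}, C = 1/4. Verdict: this is Gauss (I1, integer-parameter pattern) (x = 1: the Gamma ratio telescopes since c-a-b = 4 > 0 and a = 2 in Z>0). Exact value: 1073/5120.

The tell: t_0 being 1/4, the running product (C = 1/4) telescopes to a rising factorial.
Step ratio: r(k) = 1 * (k-3/8) (k+2) / [(k+45/8) (k+1)] - poly over poly, x = 1 from leading terms; C = 1/4 at k = 0.


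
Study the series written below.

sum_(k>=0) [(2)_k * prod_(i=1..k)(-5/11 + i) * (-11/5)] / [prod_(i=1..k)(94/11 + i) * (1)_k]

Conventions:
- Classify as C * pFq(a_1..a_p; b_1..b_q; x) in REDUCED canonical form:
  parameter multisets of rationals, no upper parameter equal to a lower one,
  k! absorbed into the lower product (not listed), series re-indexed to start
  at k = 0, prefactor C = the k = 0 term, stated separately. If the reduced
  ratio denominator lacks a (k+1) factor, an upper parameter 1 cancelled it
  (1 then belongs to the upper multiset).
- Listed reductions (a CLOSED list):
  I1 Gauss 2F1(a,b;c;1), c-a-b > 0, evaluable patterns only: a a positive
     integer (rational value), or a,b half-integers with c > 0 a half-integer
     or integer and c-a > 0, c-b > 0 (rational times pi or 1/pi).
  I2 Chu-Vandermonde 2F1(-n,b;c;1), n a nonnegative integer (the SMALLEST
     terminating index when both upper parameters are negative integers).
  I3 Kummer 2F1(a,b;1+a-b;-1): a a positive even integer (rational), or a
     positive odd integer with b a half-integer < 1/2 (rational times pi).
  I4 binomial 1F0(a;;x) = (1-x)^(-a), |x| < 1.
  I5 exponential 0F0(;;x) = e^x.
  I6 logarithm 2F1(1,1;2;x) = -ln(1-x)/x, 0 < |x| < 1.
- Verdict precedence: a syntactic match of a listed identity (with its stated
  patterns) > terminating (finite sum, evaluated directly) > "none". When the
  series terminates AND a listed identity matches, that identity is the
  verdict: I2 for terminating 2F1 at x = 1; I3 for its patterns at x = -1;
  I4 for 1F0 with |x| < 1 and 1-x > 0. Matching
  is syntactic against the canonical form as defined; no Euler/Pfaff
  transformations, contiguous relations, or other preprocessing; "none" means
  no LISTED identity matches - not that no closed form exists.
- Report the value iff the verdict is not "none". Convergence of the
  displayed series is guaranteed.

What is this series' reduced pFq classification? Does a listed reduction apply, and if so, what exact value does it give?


Key step: t_0 = -11/5 here, and the running product (prefactor -11/5) telescopes to a rising factorial.
Ratio: r(k) = 1 * (k+6/11) (k+2) / [(k+105/11) (k+1)] - rational in k, leading ratio 1; with t_0 = -11/5, classification follows.

Prefactor -11/5, argument 1: 2F1 with upper {6/11, 2} over lower {105/11}. Verdict: Gauss (I1, integer-parameter pattern) matches (x = 1: the Gamma ratio telescopes since c-a-b = 7 > 0 and a = 2 in Z>0). Its exact value is -3901/1540.


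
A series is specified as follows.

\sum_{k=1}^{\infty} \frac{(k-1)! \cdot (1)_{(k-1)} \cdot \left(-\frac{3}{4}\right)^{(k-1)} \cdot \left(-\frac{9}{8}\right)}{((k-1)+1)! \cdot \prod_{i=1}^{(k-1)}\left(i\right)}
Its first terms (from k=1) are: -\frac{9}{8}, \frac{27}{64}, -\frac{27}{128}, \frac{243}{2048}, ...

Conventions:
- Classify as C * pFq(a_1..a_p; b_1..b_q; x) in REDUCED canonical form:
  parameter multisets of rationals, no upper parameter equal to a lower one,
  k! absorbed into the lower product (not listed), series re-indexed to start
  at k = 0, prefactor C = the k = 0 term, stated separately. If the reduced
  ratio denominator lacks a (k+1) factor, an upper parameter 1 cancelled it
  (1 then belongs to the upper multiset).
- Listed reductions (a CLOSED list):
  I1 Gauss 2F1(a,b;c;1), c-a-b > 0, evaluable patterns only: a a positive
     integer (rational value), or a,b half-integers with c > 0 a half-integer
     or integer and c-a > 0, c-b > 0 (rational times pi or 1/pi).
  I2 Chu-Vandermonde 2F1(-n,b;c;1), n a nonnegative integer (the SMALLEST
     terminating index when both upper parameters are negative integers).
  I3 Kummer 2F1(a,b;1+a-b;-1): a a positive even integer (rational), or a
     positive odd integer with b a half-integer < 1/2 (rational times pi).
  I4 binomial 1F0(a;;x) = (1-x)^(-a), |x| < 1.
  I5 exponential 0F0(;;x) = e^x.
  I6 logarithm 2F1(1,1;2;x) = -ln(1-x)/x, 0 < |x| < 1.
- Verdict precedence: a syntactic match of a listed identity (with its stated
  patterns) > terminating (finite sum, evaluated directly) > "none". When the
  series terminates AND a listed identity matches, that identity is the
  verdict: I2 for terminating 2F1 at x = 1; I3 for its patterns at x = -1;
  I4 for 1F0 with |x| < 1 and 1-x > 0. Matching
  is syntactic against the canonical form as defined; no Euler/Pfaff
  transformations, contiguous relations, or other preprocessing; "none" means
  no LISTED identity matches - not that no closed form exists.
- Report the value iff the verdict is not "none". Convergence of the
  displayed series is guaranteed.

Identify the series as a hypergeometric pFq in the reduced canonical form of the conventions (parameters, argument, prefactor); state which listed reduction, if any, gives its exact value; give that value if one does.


The series (x = -\frac{3}{4}) is 2F1: upper {1, 1}, lower {2}, prefactor -\frac{9}{8}. Verdict at x = -\frac{3}{4}: the logarithmic series (I6) matches (the logarithm: parameters (1,1;2), x = -\frac{3}{4}). Value: \left(-\frac{3}{2}\right) \cdot \ln\left(\frac{7}{4}\right).

Structural cue: t_0 = -\frac{9}{8} here, and the denominator's factorial ratio (prefactor -9/8) is a lower Pochhammer.
Step ratio: r(k) = -\frac{3}{4} * (k+1) (k+1) / [(k+2) (k+1)] - poly over poly, x = -\frac{3}{4} from leading terms; C = -\frac{9}{8} at k = 0.


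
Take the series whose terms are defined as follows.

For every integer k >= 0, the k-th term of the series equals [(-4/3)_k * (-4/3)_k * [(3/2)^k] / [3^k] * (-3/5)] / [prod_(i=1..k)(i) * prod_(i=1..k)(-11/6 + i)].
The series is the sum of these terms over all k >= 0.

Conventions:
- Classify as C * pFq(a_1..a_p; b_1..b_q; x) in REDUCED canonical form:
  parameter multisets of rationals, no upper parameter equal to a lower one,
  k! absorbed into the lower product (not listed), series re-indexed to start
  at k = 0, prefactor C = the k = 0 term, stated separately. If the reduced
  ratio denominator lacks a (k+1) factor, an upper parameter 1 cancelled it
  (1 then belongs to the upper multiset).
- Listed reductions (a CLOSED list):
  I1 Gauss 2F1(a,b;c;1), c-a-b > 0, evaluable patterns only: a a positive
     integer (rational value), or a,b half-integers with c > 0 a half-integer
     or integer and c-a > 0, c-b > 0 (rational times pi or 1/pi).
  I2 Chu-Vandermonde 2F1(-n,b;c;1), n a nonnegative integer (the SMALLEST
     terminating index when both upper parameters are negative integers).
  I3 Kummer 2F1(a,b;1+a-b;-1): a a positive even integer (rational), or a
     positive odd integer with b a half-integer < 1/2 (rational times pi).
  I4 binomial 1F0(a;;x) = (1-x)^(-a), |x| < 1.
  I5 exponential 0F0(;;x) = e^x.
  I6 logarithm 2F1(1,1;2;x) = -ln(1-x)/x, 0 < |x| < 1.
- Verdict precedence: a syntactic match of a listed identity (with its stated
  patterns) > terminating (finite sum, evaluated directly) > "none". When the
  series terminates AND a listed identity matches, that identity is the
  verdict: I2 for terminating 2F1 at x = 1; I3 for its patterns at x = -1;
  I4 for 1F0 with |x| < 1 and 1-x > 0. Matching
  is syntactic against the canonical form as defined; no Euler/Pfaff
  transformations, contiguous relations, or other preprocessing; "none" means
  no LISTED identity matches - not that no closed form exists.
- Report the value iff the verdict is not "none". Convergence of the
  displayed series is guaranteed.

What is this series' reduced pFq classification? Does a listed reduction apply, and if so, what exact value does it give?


With C = -3/5: the canonical form is 2F1(-4/3, -4/3; -5/6; 1/2). Verdict: none. Every listed pattern misses the 2F1 form at 1/2, upper {-4/3, -4/3}.

Key observation: from the first term -3/5: the product of the first k integers (C = -3/5, x = 1/2) is k!.
Step ratio: r(k) = (1/2) * (k-4/3) (k-4/3) / [(k-5/6) (k+1)] - rational in k, leading ratio (1/2); with t_0 = -3/5, classification follows.


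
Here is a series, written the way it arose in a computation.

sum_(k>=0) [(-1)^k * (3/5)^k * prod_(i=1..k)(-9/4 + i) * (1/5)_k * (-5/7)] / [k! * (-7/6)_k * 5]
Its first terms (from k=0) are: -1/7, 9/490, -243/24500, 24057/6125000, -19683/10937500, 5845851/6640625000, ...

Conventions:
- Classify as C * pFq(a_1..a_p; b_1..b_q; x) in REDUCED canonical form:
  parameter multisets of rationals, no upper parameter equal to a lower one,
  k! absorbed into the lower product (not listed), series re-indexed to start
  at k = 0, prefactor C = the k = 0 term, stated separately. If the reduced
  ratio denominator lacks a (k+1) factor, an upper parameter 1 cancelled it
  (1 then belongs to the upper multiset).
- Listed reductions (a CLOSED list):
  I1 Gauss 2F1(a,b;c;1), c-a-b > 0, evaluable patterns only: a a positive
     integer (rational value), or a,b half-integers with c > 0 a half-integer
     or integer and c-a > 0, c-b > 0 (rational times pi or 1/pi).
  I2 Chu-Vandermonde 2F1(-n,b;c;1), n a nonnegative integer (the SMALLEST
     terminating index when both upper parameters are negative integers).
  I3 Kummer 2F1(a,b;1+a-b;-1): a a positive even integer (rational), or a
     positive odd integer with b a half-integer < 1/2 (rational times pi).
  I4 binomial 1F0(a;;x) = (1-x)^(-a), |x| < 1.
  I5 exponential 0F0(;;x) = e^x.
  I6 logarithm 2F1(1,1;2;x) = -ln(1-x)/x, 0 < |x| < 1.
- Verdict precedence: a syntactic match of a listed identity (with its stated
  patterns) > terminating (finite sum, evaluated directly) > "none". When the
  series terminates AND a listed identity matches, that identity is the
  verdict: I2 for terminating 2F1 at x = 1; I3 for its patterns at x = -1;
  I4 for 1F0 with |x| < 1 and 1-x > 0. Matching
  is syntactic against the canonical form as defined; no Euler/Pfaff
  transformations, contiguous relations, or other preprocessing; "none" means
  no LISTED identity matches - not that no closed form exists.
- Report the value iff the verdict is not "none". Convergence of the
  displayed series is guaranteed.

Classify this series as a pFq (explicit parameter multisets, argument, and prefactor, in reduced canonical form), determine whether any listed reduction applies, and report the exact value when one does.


Prefactor -1/7, argument -3/5: 2F1 with upper {-5/4, 1/5} over lower {-7/6}. Verdict: none - this 2F1 at x = -3/5 matches no listed pattern, and upper {-5/4, 1/5} holds no stopper.

Key observation: with t_0 = -1/7, the running product (C = -1/7, x = -3/5) telescopes to a rising factorial.
Ratio: r(k) = (-3/5) * (k-5/4) (k+1/5) / [(k-7/6) (k+1)] - rational in k, leading ratio (-3/5); with t_0 = -1/7, classification follows.


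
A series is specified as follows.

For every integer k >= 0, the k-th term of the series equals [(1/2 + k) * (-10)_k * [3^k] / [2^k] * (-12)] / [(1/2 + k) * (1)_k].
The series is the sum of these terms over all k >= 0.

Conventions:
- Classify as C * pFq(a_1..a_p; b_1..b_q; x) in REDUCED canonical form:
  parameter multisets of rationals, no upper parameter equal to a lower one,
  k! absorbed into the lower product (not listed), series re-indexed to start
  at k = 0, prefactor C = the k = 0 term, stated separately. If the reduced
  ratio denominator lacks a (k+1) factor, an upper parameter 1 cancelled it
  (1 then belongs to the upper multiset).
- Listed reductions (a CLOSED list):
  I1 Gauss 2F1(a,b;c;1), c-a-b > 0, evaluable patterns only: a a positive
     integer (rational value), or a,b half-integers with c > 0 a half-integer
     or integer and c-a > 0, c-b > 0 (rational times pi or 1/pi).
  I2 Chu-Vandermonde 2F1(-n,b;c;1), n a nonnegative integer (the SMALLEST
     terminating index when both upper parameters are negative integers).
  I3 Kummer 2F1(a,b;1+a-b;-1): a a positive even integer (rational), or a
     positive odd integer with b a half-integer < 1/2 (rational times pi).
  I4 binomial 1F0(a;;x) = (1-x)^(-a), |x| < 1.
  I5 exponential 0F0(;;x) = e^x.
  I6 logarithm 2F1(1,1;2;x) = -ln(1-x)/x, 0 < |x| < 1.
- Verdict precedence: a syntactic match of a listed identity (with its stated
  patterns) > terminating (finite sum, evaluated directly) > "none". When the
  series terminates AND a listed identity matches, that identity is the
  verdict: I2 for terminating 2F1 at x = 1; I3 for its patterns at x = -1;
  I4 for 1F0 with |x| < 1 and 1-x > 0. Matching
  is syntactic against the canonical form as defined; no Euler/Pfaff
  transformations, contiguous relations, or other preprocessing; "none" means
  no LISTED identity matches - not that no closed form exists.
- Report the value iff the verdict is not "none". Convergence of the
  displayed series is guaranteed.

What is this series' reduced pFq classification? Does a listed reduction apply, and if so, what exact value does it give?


At argument 3/2: a 1F0 with upper {-10}, lower {-}, scaled by C = -12. Verdict: terminating at k = 10: the factor (-10)_k kills every later term; summing the 11 survivors is exact. Its exact value is -3/256.

First insight: t_0 being -12, (1)_k (C = -12, x = 3/2) is k! itself.
Adjacent-term ratio: r(k) = (3/2) * (k-10) / [(k+1)] - rational in k. x = (3/2); t_0 = -12; negate the roots.


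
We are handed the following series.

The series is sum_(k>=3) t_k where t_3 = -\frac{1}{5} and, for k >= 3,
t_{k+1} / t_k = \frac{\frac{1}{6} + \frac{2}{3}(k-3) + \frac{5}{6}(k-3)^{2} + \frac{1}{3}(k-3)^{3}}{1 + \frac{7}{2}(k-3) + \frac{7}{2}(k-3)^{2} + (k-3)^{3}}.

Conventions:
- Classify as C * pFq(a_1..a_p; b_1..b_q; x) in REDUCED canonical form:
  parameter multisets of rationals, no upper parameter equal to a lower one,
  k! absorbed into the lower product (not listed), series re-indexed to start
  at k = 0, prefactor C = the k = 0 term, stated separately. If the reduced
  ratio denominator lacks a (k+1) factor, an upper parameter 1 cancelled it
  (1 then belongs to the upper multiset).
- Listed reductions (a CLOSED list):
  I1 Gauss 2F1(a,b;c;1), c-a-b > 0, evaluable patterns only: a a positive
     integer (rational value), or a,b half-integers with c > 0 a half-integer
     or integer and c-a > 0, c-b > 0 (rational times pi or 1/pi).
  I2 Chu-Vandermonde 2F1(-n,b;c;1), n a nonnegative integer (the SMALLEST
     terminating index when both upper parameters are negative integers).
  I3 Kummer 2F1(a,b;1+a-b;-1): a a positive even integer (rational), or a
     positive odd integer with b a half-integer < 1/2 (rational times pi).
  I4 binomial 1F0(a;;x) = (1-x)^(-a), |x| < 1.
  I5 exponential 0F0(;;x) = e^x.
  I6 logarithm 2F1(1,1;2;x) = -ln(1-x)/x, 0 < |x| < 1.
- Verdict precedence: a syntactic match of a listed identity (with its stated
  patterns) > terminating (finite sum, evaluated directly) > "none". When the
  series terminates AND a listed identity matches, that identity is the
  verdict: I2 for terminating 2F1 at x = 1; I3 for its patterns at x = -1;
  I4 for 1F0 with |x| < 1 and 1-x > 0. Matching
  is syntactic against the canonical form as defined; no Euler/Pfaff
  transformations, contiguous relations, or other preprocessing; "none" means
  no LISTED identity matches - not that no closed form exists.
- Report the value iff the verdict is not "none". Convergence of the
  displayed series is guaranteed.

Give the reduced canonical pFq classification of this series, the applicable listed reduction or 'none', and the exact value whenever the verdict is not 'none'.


Structural cue: x = \frac{1}{3} and cancel k + 1/2 from the displayed ratio first; then C = -1/5, x = 1/3.
Adjacent-term ratio: r(k) = \frac{1}{3} * (k+1) (k+1) / [(k+2) (k+1)] ; factor over Q: parameters, x = \frac{1}{3}, and C = -\frac{1}{5}.

Reduced: x = \frac{1}{3}, 2F1, upper = {1, 1}, lower = {2}, C = -\frac{1}{5}. Verdict: the logarithmic series (I6) applies (the logarithm: parameters (1,1;2), x = \frac{1}{3}). Sum: \frac{3}{5} \cdot \ln\left(\frac{2}{3}\right).


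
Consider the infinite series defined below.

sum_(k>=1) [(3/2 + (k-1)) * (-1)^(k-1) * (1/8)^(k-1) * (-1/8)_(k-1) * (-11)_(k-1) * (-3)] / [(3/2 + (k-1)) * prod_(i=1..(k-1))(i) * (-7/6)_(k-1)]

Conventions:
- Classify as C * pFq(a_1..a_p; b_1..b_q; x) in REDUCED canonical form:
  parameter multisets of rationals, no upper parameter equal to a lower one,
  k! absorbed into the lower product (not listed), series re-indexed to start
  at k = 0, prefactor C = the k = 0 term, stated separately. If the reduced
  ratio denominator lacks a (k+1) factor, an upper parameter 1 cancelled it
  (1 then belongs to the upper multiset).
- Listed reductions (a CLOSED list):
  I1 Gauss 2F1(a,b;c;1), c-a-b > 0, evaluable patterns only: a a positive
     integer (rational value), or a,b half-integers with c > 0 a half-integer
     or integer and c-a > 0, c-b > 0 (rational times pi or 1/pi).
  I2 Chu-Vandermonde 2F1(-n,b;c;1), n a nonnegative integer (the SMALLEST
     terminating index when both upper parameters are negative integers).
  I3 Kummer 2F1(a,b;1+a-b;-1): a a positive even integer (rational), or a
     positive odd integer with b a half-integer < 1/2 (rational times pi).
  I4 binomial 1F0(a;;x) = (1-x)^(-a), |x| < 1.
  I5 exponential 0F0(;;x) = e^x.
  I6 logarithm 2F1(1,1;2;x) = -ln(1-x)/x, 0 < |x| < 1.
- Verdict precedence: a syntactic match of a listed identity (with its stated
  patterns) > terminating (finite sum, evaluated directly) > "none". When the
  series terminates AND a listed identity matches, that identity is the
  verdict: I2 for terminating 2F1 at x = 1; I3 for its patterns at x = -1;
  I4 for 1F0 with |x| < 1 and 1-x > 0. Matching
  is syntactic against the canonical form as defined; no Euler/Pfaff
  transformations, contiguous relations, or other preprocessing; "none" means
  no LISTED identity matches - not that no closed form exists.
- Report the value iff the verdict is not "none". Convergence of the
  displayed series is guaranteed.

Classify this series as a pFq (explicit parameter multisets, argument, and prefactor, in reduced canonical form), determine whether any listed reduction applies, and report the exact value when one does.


Prefactor -3, argument -1/8: 2F1 with upper {-11, -1/8} over lower {-7/6}. Verdict: terminating (-11 upstairs). 12 nonzero terms in all; added directly. Exact value: -41408236472008453759059/270180777507542232203264.

Key step: from the first term -3: the product of the first k integers (C = -3, x = -1/8) is k!.
Consecutive-term ratio: r(k) = (-1/8) * (k-11) (k-1/8) / [(k-7/6) (k+1)] - rational in k, leading ratio (-1/8); with t_0 = -3, classification follows.


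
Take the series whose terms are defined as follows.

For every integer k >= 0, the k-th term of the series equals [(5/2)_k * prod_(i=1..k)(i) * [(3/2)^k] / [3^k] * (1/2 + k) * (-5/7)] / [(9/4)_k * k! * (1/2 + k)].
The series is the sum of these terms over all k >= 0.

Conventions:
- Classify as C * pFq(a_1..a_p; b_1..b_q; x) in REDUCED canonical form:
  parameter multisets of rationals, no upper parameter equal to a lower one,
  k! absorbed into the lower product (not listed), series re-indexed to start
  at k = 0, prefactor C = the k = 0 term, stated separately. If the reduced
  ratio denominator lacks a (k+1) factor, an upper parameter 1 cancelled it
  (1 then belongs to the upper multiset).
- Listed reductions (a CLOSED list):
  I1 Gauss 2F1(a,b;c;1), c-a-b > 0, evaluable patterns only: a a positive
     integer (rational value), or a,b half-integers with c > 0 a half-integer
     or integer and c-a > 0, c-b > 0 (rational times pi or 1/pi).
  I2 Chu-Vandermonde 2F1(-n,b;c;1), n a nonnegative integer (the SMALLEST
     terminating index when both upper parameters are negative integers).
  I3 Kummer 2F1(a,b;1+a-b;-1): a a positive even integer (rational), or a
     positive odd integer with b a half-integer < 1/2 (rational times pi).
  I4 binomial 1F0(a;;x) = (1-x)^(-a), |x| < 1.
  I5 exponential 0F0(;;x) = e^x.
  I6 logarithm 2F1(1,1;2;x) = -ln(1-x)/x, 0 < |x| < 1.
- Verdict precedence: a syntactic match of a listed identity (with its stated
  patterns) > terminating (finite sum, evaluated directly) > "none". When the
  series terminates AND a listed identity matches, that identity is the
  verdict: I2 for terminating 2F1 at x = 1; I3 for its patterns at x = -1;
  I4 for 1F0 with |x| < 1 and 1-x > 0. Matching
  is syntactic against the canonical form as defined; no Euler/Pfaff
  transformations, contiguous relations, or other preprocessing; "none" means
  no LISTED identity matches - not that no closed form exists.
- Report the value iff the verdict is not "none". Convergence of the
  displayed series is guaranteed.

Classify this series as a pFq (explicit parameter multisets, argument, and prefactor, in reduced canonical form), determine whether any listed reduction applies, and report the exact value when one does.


Classification (C = -5/7): 2F1 with upper {1, 5/2}, lower {9/4}, argument x = 1/2. Verdict: none here - no I1-I6 shape fits x = 1/2 with lower {9/4}.

First insight: t_0 being -5/7, the running product (C = -5/7) telescopes to a rising factorial.
Step ratio: r(k) = (1/2) * (k+1) (k+5/2) / [(k+9/4) (k+1)] - rational in k, leading ratio (1/2); with t_0 = -5/7, classification follows.
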